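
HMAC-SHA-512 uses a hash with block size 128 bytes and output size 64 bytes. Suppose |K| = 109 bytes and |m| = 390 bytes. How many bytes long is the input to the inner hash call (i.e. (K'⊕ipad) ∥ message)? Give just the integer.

Key is 109 ≤ 128 bytes, zero-padded: |K'| = 128.
Inner input = (K'⊕ipad) ∥ m → 128 + 390 = 518 bytes.

518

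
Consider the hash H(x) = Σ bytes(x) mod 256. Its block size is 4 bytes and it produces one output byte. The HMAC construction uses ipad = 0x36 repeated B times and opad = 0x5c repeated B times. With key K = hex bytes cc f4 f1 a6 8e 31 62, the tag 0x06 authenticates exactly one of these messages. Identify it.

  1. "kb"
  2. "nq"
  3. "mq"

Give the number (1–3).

3

Key hex bytes cc f4 f1 a6 8e 31 62 is 7 bytes > B = 4, so hash it first: H(key) = 78, then zero-pad to 4 bytes: K' = 78 00 00 00.
K' ⊕ ipad = 4e 36 36 36; K' ⊕ opad = 24 5c 5c 5c.
m1: inner = H(4e 36 36 36 6b 62) = bd; tag = H(24 5c 5c 5c bd) = f5
m2: inner = H(4e 36 36 36 6e 71) = cf; tag = H(24 5c 5c 5c cf) = 07
m3: inner = H(4e 36 36 36 6d 71) = ce; tag = H(24 5c 5c 5c ce) = 06 ← matches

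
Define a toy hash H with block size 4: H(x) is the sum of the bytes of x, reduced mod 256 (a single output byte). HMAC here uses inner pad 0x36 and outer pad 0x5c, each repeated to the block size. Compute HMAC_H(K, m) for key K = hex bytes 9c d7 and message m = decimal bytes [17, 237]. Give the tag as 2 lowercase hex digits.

f8

Key hex bytes 9c d7 is 2 bytes ≤ B = 4; zero-pad to 4 bytes: K' = 9c d7 00 00.
K' ⊕ ipad = aa e1 36 36.  K' ⊕ opad = c0 8b 5c 5c.
Inner input = (K'⊕ipad) ∥ m = aa e1 36 36 ∥ 11 ed.
Inner hash: sum = 170+225+54+54+17+237 = 757; mod 256 = 245 → f5.
Outer input = (K'⊕opad) ∥ inner = c0 8b 5c 5c ∥ f5.
Outer hash (tag): sum = 192+139+92+92+245 = 760; mod 256 = 248 → f8.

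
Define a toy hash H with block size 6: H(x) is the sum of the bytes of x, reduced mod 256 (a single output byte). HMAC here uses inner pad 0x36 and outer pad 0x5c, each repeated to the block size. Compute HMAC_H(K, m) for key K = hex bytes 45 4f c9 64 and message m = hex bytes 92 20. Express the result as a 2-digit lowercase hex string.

Key hex bytes 45 4f c9 64 is 4 bytes ≤ B = 6; zero-pad to 6 bytes: K' = 45 4f c9 64 00 00.
K' ⊕ ipad = 73 79 ff 52 36 36.  K' ⊕ opad = 19 13 95 38 5c 5c.
Inner input = (K'⊕ipad) ∥ m = 73 79 ff 52 36 36 ∥ 92 20.
Inner hash: sum = 115+121+255+82+54+54+146+32 = 859; mod 256 = 91 → 5b.
Outer input = (K'⊕opad) ∥ inner = 19 13 95 38 5c 5c ∥ 5b.
Outer hash (tag): sum = 25+19+149+56+92+92+91 = 524; mod 256 = 12 → 0c.

0c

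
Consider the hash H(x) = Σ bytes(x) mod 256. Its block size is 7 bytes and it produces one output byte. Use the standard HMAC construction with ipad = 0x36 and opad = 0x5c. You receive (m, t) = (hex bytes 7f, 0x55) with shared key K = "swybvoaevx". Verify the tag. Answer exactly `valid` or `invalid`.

valid

Key "swybvoaevx" = 73 77 79 62 76 6f 61 65 76 78 is 10 bytes > B = 7, so hash it first: H(key) = 5e, then zero-pad to 7 bytes: K' = 5e 00 00 00 00 00 00.
K' ⊕ ipad = 68 36 36 36 36 36 36; K' ⊕ opad = 02 5c 5c 5c 5c 5c 5c.
Inner hash: sum = 104+54+54+54+54+54+54+127 = 555; mod 256 = 43 → 2b.
Outer hash (recomputed tag): sum = 2+92+92+92+92+92+92+43 = 597; mod 256 = 85 → 55.
Recomputed tag = 55; claimed = 55 → match.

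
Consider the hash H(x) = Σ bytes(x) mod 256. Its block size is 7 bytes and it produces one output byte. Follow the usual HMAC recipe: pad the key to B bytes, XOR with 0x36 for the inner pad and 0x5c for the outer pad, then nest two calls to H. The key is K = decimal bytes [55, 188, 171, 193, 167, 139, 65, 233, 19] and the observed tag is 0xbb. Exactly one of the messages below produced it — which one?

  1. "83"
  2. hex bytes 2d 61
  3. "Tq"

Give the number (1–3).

Key decimal bytes [55, 188, 171, 193, 167, 139, 65, 233, 19] = 37 bc ab c1 a7 8b 41 e9 13 is 9 bytes > B = 7, so hash it first: H(key) = ce, then zero-pad to 7 bytes: K' = ce 00 00 00 00 00 00.
K' ⊕ ipad = f8 36 36 36 36 36 36; K' ⊕ opad = 92 5c 5c 5c 5c 5c 5c.
m1: inner = H(f8 36 36 36 36 36 36 38 33) = a7; tag = H(92 5c 5c 5c 5c 5c 5c a7) = 61
m2: inner = H(f8 36 36 36 36 36 36 2d 61) = ca; tag = H(92 5c 5c 5c 5c 5c 5c ca) = 84
m3: inner = H(f8 36 36 36 36 36 36 54 71) = 01; tag = H(92 5c 5c 5c 5c 5c 5c 01) = bb ← matches

3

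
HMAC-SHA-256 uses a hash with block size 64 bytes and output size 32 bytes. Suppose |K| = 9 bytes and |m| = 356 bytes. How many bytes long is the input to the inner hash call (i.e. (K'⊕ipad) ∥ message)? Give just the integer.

Key is 9 ≤ 64 bytes, zero-padded: |K'| = 64.
Inner input = (K'⊕ipad) ∥ m → 64 + 356 = 420 bytes.

420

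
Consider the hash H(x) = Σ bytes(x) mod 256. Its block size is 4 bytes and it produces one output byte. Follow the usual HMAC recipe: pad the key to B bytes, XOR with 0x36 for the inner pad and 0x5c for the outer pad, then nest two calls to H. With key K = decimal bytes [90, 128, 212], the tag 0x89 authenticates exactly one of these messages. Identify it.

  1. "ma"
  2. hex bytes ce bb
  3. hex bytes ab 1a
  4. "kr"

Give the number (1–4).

2

Key decimal bytes [90, 128, 212] = 5a 80 d4 is 3 bytes ≤ B = 4; zero-pad to 4 bytes: K' = 5a 80 d4 00.
K' ⊕ ipad = 6c b6 e2 36; K' ⊕ opad = 06 dc 88 5c.
m1: inner = H(6c b6 e2 36 6d 61) = 08; tag = H(06 dc 88 5c 08) = ce
m2: inner = H(6c b6 e2 36 ce bb) = c3; tag = H(06 dc 88 5c c3) = 89 ← matches
m3: inner = H(6c b6 e2 36 ab 1a) = ff; tag = H(06 dc 88 5c ff) = c5
m4: inner = H(6c b6 e2 36 6b 72) = 17; tag = H(06 dc 88 5c 17) = dd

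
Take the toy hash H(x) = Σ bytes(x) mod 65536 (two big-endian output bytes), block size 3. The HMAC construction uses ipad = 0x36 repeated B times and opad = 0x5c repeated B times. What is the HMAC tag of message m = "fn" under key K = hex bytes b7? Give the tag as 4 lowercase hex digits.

Key hex bytes b7 is 1 byte ≤ B = 3; zero-pad to 3 bytes: K' = b7 00 00.
K' ⊕ ipad = 81 36 36.  K' ⊕ opad = eb 5c 5c.
Inner input = (K'⊕ipad) ∥ m = 81 36 36 ∥ 66 6e.
Inner hash: sum = 129+54+54+102+110 = 449 → 01 c1.
Outer input = (K'⊕opad) ∥ inner = eb 5c 5c ∥ 01 c1.
Outer hash (tag): sum = 235+92+92+1+193 = 613 → 02 65.

0265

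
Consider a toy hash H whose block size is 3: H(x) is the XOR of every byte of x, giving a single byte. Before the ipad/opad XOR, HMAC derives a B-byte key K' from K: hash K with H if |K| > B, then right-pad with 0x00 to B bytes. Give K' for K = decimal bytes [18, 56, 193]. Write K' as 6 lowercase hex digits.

Key decimal bytes [18, 56, 193] = 12 38 c1 is exactly B = 3 bytes: K' = 12 38 c1.

1238c1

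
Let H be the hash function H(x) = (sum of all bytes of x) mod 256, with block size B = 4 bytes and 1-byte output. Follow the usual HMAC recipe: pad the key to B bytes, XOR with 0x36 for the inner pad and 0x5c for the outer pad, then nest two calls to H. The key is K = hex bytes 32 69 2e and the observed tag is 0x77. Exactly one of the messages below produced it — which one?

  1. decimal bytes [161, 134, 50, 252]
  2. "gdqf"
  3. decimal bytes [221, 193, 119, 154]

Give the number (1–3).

1

Key hex bytes 32 69 2e is 3 bytes ≤ B = 4; zero-pad to 4 bytes: K' = 32 69 2e 00.
K' ⊕ ipad = 04 5f 18 36; K' ⊕ opad = 6e 35 72 5c.
m1: inner = H(04 5f 18 36 a1 86 32 fc) = 06; tag = H(6e 35 72 5c 06) = 77 ← matches
m2: inner = H(04 5f 18 36 67 64 71 66) = 53; tag = H(6e 35 72 5c 53) = c4
m3: inner = H(04 5f 18 36 dd c1 77 9a) = 60; tag = H(6e 35 72 5c 60) = d1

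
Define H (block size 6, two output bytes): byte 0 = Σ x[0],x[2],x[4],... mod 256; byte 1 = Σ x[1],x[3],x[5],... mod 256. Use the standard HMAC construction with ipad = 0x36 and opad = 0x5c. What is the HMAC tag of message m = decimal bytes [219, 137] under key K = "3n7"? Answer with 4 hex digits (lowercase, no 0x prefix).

Key "3n7" = 33 6e 37 is 3 bytes ≤ B = 6; zero-pad to 6 bytes: K' = 33 6e 37 00 00 00.
K' ⊕ ipad = 05 58 01 36 36 36.  K' ⊕ opad = 6f 32 6b 5c 5c 5c.
Inner input = (K'⊕ipad) ∥ m = 05 58 01 36 36 36 ∥ db 89.
Inner hash: even-index sum = 279 mod 256 = 23; odd-index sum = 333 mod 256 = 77 → 17 4d.
Outer input = (K'⊕opad) ∥ inner = 6f 32 6b 5c 5c 5c ∥ 17 4d.
Outer hash (tag): even-index sum = 333 mod 256 = 77; odd-index sum = 311 mod 256 = 55 → 4d 37.

4d37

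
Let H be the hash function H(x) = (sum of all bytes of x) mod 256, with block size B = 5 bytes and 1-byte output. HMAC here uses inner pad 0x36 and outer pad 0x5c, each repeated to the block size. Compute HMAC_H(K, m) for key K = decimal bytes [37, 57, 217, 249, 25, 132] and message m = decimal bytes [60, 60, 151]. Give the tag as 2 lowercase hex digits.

Key decimal bytes [37, 57, 217, 249, 25, 132] = 25 39 d9 f9 19 84 is 6 bytes > B = 5, so hash it first: H(key) = cd, then zero-pad to 5 bytes: K' = cd 00 00 00 00.
K' ⊕ ipad = fb 36 36 36 36.  K' ⊕ opad = 91 5c 5c 5c 5c.
Inner input = (K'⊕ipad) ∥ m = fb 36 36 36 36 ∥ 3c 3c 97.
Inner hash: sum = 251+54+54+54+54+60+60+151 = 738; mod 256 = 226 → e2.
Outer input = (K'⊕opad) ∥ inner = 91 5c 5c 5c 5c ∥ e2.
Outer hash (tag): sum = 145+92+92+92+92+226 = 739; mod 256 = 227 → e3.

e3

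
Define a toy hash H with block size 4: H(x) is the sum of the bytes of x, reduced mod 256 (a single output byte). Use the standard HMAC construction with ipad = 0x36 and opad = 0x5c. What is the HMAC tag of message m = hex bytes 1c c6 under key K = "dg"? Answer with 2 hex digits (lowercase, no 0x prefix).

1c

Key "dg" = 64 67 is 2 bytes ≤ B = 4; zero-pad to 4 bytes: K' = 64 67 00 00.
K' ⊕ ipad = 52 51 36 36.  K' ⊕ opad = 38 3b 5c 5c.
Inner input = (K'⊕ipad) ∥ m = 52 51 36 36 ∥ 1c c6.
Inner hash: sum = 82+81+54+54+28+198 = 497; mod 256 = 241 → f1.
Outer input = (K'⊕opad) ∥ inner = 38 3b 5c 5c ∥ f1.
Outer hash (tag): sum = 56+59+92+92+241 = 540; mod 256 = 28 → 1c.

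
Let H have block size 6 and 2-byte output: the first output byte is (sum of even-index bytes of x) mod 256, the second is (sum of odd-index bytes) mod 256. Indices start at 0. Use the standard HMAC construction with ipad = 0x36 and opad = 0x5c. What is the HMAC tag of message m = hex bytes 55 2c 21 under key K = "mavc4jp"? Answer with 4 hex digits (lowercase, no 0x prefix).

26da

Key "mavc4jp" = 6d 61 76 63 34 6a 70 is 7 bytes > B = 6, so hash it first: H(key) = 87 2e, then zero-pad to 6 bytes: K' = 87 2e 00 00 00 00.
K' ⊕ ipad = b1 18 36 36 36 36.  K' ⊕ opad = db 72 5c 5c 5c 5c.
Inner input = (K'⊕ipad) ∥ m = b1 18 36 36 36 36 ∥ 55 2c 21.
Inner hash: even-index sum = 403 mod 256 = 147; odd-index sum = 176 mod 256 = 176 → 93 b0.
Outer input = (K'⊕opad) ∥ inner = db 72 5c 5c 5c 5c ∥ 93 b0.
Outer hash (tag): even-index sum = 550 mod 256 = 38; odd-index sum = 474 mod 256 = 218 → 26 da.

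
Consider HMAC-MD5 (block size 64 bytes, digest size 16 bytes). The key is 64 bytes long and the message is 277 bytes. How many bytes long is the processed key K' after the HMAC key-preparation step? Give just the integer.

64

Key is 64 ≤ 64 bytes, zero-padded: |K'| = 64.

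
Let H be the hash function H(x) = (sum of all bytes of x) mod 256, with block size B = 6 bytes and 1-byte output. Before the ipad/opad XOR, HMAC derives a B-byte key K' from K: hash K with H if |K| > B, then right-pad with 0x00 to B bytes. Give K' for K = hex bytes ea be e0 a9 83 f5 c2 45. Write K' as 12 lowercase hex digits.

b00000000000

|K| = 8 > B = 6, so first hash the key.
H(K): sum = 234+190+224+169+131+245+194+69 = 1456; mod 256 = 176 → b0.
Zero-pad H(K) = b0 to 6 bytes: K' = b0 00 00 00 00 00.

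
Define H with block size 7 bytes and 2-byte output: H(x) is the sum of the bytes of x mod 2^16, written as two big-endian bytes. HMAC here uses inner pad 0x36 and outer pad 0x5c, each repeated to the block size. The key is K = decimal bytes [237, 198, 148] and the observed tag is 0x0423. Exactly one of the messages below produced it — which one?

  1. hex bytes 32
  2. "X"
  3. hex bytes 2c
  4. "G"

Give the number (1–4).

Key decimal bytes [237, 198, 148] = ed c6 94 is 3 bytes ≤ B = 7; zero-pad to 7 bytes: K' = ed c6 94 00 00 00 00.
K' ⊕ ipad = db f0 a2 36 36 36 36; K' ⊕ opad = b1 9a c8 5c 5c 5c 5c.
m1: inner = H(db f0 a2 36 36 36 36 32) = 03 77; tag = H(b1 9a c8 5c 5c 5c 5c 03 77) = 03fd
m2: inner = H(db f0 a2 36 36 36 36 58) = 03 9d; tag = H(b1 9a c8 5c 5c 5c 5c 03 9d) = 0423 ← matches
m3: inner = H(db f0 a2 36 36 36 36 2c) = 03 71; tag = H(b1 9a c8 5c 5c 5c 5c 03 71) = 03f7
m4: inner = H(db f0 a2 36 36 36 36 47) = 03 8c; tag = H(b1 9a c8 5c 5c 5c 5c 03 8c) = 0412

2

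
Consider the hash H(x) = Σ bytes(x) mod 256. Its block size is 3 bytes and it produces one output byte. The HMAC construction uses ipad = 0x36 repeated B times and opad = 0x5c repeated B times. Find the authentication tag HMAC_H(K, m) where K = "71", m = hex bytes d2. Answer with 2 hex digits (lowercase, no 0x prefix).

44

Key "71" = 37 31 is 2 bytes ≤ B = 3; zero-pad to 3 bytes: K' = 37 31 00.
K' ⊕ ipad = 01 07 36.  K' ⊕ opad = 6b 6d 5c.
Inner input = (K'⊕ipad) ∥ m = 01 07 36 ∥ d2.
Inner hash: sum = 1+7+54+210 = 272; mod 256 = 16 → 10.
Outer input = (K'⊕opad) ∥ inner = 6b 6d 5c ∥ 10.
Outer hash (tag): sum = 107+109+92+16 = 324; mod 256 = 68 → 44.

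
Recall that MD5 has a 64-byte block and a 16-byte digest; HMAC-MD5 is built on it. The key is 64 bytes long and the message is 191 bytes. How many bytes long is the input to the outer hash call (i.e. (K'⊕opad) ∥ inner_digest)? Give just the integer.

80

Key is 64 ≤ 64 bytes, zero-padded: |K'| = 64.
Outer input = (K'⊕opad) ∥ H(inner) → 64 + 16 = 80 bytes.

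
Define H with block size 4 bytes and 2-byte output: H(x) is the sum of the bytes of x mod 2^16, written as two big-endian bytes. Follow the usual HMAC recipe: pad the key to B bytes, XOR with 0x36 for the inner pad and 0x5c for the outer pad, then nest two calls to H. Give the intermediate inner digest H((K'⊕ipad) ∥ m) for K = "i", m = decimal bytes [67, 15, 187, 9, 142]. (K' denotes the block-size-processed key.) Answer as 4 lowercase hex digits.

02a5

Key "i" = 69 is 1 byte ≤ B = 4; zero-pad to 4 bytes: K' = 69 00 00 00.
K' ⊕ ipad = 5f 36 36 36.
Inner input = 5f 36 36 36 ∥ 43 0f bb 09 8e.
Inner hash: sum = 95+54+54+54+67+15+187+9+142 = 677 → 02 a5.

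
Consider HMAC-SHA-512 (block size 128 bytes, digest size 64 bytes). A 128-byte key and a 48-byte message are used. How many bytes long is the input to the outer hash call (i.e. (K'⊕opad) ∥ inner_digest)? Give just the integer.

192

Key is 128 ≤ 128 bytes, zero-padded: |K'| = 128.
Outer input = (K'⊕opad) ∥ H(inner) → 128 + 64 = 192 bytes.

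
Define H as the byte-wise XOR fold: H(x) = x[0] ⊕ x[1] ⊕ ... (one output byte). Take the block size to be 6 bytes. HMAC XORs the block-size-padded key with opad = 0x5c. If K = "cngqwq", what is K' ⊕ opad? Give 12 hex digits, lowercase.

3f323b2d2b2d

Key "cngqwq" = 63 6e 67 71 77 71 is exactly B = 6 bytes: K' = 63 6e 67 71 77 71.
XOR each byte with 0x5c: 63⊕5c=3f, 6e⊕5c=32, 67⊕5c=3b, 71⊕5c=2d, 77⊕5c=2b, 71⊕5c=2d.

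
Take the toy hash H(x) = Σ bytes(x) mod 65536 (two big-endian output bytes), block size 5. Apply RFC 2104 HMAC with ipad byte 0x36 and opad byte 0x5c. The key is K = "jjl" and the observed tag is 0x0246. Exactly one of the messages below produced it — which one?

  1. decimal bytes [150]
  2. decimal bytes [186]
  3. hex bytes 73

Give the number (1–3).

Key "jjl" = 6a 6a 6c is 3 bytes ≤ B = 5; zero-pad to 5 bytes: K' = 6a 6a 6c 00 00.
K' ⊕ ipad = 5c 5c 5a 36 36; K' ⊕ opad = 36 36 30 5c 5c.
m1: inner = H(5c 5c 5a 36 36 96) = 02 14; tag = H(36 36 30 5c 5c 02 14) = 016a
m2: inner = H(5c 5c 5a 36 36 ba) = 02 38; tag = H(36 36 30 5c 5c 02 38) = 018e
m3: inner = H(5c 5c 5a 36 36 73) = 01 f1; tag = H(36 36 30 5c 5c 01 f1) = 0246 ← matches

3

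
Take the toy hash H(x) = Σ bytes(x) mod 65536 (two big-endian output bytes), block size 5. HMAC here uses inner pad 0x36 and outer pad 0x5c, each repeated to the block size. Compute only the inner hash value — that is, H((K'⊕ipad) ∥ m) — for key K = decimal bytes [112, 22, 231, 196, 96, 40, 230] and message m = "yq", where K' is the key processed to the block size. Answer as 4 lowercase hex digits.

026a

Key decimal bytes [112, 22, 231, 196, 96, 40, 230] = 70 16 e7 c4 60 28 e6 is 7 bytes > B = 5, so hash it first: H(key) = 03 9f, then zero-pad to 5 bytes: K' = 03 9f 00 00 00.
K' ⊕ ipad = 35 a9 36 36 36.
Inner input = 35 a9 36 36 36 ∥ 79 71.
Inner hash: sum = 53+169+54+54+54+121+113 = 618 → 02 6a.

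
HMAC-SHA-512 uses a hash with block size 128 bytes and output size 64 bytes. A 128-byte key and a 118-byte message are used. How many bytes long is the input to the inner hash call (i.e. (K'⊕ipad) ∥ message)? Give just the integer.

Key is 128 ≤ 128 bytes, zero-padded: |K'| = 128.
Inner input = (K'⊕ipad) ∥ m → 128 + 118 = 246 bytes.

246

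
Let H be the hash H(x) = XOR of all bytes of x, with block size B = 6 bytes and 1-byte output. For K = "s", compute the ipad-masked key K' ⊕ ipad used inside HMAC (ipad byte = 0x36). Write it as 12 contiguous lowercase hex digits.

453636363636

Key "s" = 73 is 1 byte ≤ B = 6; zero-pad to 6 bytes: K' = 73 00 00 00 00 00.
XOR each byte with 0x36: 73⊕36=45, 00⊕36=36, 00⊕36=36, 00⊕36=36, 00⊕36=36, 00⊕36=36.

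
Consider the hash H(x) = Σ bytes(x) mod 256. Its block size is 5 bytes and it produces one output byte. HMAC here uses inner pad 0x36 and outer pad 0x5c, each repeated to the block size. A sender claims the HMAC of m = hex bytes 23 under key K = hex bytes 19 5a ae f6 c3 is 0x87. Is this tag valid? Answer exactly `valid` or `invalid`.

Key hex bytes 19 5a ae f6 c3 is exactly B = 5 bytes: K' = 19 5a ae f6 c3.
K' ⊕ ipad = 2f 6c 98 c0 f5; K' ⊕ opad = 45 06 f2 aa 9f.
Inner hash: sum = 47+108+152+192+245+35 = 779; mod 256 = 11 → 0b.
Outer hash (recomputed tag): sum = 69+6+242+170+159+11 = 657; mod 256 = 145 → 91.
Recomputed tag = 91; claimed = 87 → mismatch.

invalid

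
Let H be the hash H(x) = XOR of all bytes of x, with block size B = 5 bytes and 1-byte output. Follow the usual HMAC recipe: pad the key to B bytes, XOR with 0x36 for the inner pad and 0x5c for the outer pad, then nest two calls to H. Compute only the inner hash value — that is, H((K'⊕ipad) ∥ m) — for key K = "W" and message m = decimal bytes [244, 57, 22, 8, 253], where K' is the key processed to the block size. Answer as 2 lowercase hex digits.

4f

Key "W" = 57 is 1 byte ≤ B = 5; zero-pad to 5 bytes: K' = 57 00 00 00 00.
K' ⊕ ipad = 61 36 36 36 36.
Inner input = 61 36 36 36 36 ∥ f4 39 16 08 fd.
Inner hash: XOR 61⊕36⊕36⊕36⊕36⊕f4⊕39⊕16⊕08⊕fd = 4f.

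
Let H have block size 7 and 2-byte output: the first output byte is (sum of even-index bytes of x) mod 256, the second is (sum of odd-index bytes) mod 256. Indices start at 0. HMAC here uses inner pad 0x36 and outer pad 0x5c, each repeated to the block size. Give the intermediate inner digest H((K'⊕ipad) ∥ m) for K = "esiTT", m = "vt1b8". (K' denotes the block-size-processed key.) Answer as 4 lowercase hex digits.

20bc

Key "esiTT" = 65 73 69 54 54 is 5 bytes ≤ B = 7; zero-pad to 7 bytes: K' = 65 73 69 54 54 00 00.
K' ⊕ ipad = 53 45 5f 62 62 36 36.
Inner input = 53 45 5f 62 62 36 36 ∥ 76 74 31 62 38.
Inner hash: even-index sum = 544 mod 256 = 32; odd-index sum = 444 mod 256 = 188 → 20 bc.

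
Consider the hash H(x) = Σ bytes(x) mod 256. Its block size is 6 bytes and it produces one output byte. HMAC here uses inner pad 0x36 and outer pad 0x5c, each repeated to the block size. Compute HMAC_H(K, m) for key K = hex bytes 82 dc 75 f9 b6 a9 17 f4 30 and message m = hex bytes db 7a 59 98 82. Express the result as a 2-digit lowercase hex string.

2c

Key hex bytes 82 dc 75 f9 b6 a9 17 f4 30 is 9 bytes > B = 6, so hash it first: H(key) = 66, then zero-pad to 6 bytes: K' = 66 00 00 00 00 00.
K' ⊕ ipad = 50 36 36 36 36 36.  K' ⊕ opad = 3a 5c 5c 5c 5c 5c.
Inner input = (K'⊕ipad) ∥ m = 50 36 36 36 36 36 ∥ db 7a 59 98 82.
Inner hash: sum = 80+54+54+54+54+54+219+122+89+152+130 = 1062; mod 256 = 38 → 26.
Outer input = (K'⊕opad) ∥ inner = 3a 5c 5c 5c 5c 5c ∥ 26.
Outer hash (tag): sum = 58+92+92+92+92+92+38 = 556; mod 256 = 44 → 2c.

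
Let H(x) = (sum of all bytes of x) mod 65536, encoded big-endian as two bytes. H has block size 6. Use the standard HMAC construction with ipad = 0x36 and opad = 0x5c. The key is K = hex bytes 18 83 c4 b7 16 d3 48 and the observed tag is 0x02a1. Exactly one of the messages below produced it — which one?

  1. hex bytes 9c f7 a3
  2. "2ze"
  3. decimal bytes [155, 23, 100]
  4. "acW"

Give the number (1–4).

1

Key hex bytes 18 83 c4 b7 16 d3 48 is 7 bytes > B = 6, so hash it first: H(key) = 03 47, then zero-pad to 6 bytes: K' = 03 47 00 00 00 00.
K' ⊕ ipad = 35 71 36 36 36 36; K' ⊕ opad = 5f 1b 5c 5c 5c 5c.
m1: inner = H(35 71 36 36 36 36 9c f7 a3) = 03 b4; tag = H(5f 1b 5c 5c 5c 5c 03 b4) = 02a1 ← matches
m2: inner = H(35 71 36 36 36 36 32 7a 65) = 02 8f; tag = H(5f 1b 5c 5c 5c 5c 02 8f) = 027b
m3: inner = H(35 71 36 36 36 36 9b 17 64) = 02 94; tag = H(5f 1b 5c 5c 5c 5c 02 94) = 0280
m4: inner = H(35 71 36 36 36 36 61 63 57) = 02 99; tag = H(5f 1b 5c 5c 5c 5c 02 99) = 0285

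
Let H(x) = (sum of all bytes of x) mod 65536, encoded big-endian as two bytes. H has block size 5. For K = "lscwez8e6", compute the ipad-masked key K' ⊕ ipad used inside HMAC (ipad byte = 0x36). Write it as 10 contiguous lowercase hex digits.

Key "lscwez8e6" = 6c 73 63 77 65 7a 38 65 36 is 9 bytes > B = 5, so hash it first: H(key) = 03 6b, then zero-pad to 5 bytes: K' = 03 6b 00 00 00.
XOR each byte with 0x36: 03⊕36=35, 6b⊕36=5d, 00⊕36=36, 00⊕36=36, 00⊕36=36.

355d363636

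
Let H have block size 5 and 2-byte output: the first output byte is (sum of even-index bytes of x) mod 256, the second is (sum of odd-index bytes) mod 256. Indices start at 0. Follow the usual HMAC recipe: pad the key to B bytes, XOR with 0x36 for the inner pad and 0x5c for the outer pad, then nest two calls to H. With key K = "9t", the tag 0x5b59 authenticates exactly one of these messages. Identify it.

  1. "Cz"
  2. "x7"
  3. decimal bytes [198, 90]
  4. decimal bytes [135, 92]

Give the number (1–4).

3

Key "9t" = 39 74 is 2 bytes ≤ B = 5; zero-pad to 5 bytes: K' = 39 74 00 00 00.
K' ⊕ ipad = 0f 42 36 36 36; K' ⊕ opad = 65 28 5c 5c 5c.
m1: inner = H(0f 42 36 36 36 43 7a) = f5 bb; tag = H(65 28 5c 5c 5c f5 bb) = d879
m2: inner = H(0f 42 36 36 36 78 37) = b2 f0; tag = H(65 28 5c 5c 5c b2 f0) = 0d36
m3: inner = H(0f 42 36 36 36 c6 5a) = d5 3e; tag = H(65 28 5c 5c 5c d5 3e) = 5b59 ← matches
m4: inner = H(0f 42 36 36 36 87 5c) = d7 ff; tag = H(65 28 5c 5c 5c d7 ff) = 1c5b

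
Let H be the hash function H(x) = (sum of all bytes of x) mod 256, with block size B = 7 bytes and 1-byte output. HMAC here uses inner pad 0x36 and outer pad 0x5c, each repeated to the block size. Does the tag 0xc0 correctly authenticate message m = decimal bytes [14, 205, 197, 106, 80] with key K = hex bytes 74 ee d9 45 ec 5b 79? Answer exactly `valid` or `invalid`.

Key hex bytes 74 ee d9 45 ec 5b 79 is exactly B = 7 bytes: K' = 74 ee d9 45 ec 5b 79.
K' ⊕ ipad = 42 d8 ef 73 da 6d 4f; K' ⊕ opad = 28 b2 85 19 b0 07 25.
Inner hash: sum = 66+216+239+115+218+109+79+14+205+197+106+80 = 1644; mod 256 = 108 → 6c.
Outer hash (recomputed tag): sum = 40+178+133+25+176+7+37+108 = 704; mod 256 = 192 → c0.
Recomputed tag = c0; claimed = c0 → match.

valid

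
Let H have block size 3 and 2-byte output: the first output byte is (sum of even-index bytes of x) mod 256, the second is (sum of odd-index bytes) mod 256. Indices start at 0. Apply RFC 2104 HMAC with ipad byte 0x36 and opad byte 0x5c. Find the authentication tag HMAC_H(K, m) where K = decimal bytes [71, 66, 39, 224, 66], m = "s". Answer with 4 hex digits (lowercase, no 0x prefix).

cf3a

Key decimal bytes [71, 66, 39, 224, 66] = 47 42 27 e0 42 is 5 bytes > B = 3, so hash it first: H(key) = b0 22, then zero-pad to 3 bytes: K' = b0 22 00.
K' ⊕ ipad = 86 14 36.  K' ⊕ opad = ec 7e 5c.
Inner input = (K'⊕ipad) ∥ m = 86 14 36 ∥ 73.
Inner hash: even-index sum = 188 mod 256 = 188; odd-index sum = 135 mod 256 = 135 → bc 87.
Outer input = (K'⊕opad) ∥ inner = ec 7e 5c ∥ bc 87.
Outer hash (tag): even-index sum = 463 mod 256 = 207; odd-index sum = 314 mod 256 = 58 → cf 3a.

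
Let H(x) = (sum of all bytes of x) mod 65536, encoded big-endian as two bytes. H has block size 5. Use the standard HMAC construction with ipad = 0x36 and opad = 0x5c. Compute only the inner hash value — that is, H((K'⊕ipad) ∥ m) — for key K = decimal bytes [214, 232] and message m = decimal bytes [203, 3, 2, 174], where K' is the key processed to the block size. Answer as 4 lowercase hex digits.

03de

Key decimal bytes [214, 232] = d6 e8 is 2 bytes ≤ B = 5; zero-pad to 5 bytes: K' = d6 e8 00 00 00.
K' ⊕ ipad = e0 de 36 36 36.
Inner input = e0 de 36 36 36 ∥ cb 03 02 ae.
Inner hash: sum = 224+222+54+54+54+203+3+2+174 = 990 → 03 de.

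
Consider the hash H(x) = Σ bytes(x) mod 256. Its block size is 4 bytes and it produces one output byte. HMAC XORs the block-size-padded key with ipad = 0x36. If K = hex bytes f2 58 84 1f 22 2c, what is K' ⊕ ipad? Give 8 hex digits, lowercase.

Key hex bytes f2 58 84 1f 22 2c is 6 bytes > B = 4, so hash it first: H(key) = 3b, then zero-pad to 4 bytes: K' = 3b 00 00 00.
XOR each byte with 0x36: 3b⊕36=0d, 00⊕36=36, 00⊕36=36, 00⊕36=36.

0d363636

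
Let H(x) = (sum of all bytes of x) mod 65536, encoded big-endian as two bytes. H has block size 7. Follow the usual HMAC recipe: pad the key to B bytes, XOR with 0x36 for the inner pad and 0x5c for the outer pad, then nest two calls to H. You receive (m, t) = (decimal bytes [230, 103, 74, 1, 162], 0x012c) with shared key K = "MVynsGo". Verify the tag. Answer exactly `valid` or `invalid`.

invalid

Key "MVynsGo" = 4d 56 79 6e 73 47 6f is exactly B = 7 bytes: K' = 4d 56 79 6e 73 47 6f.
K' ⊕ ipad = 7b 60 4f 58 45 71 59; K' ⊕ opad = 11 0a 25 32 2f 1b 33.
Inner hash: sum = 123+96+79+88+69+113+89+230+103+74+1+162 = 1227 → 04 cb.
Outer hash (recomputed tag): sum = 17+10+37+50+47+27+51+4+203 = 446 → 01 be.
Recomputed tag = 01be; claimed = 012c → mismatch.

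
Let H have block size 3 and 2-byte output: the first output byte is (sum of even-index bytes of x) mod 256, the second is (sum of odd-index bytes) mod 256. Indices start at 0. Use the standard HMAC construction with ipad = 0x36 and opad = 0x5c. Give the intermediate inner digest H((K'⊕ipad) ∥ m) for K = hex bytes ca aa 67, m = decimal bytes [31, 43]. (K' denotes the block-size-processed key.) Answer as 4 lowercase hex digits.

78bb

Key hex bytes ca aa 67 is exactly B = 3 bytes: K' = ca aa 67.
K' ⊕ ipad = fc 9c 51.
Inner input = fc 9c 51 ∥ 1f 2b.
Inner hash: even-index sum = 376 mod 256 = 120; odd-index sum = 187 mod 256 = 187 → 78 bb.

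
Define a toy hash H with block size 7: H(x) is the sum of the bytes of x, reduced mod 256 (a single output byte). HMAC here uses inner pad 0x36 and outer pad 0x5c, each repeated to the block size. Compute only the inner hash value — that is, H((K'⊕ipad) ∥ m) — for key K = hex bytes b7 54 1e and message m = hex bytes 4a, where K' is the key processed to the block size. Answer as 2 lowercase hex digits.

2d

Key hex bytes b7 54 1e is 3 bytes ≤ B = 7; zero-pad to 7 bytes: K' = b7 54 1e 00 00 00 00.
K' ⊕ ipad = 81 62 28 36 36 36 36.
Inner input = 81 62 28 36 36 36 36 ∥ 4a.
Inner hash: sum = 129+98+40+54+54+54+54+74 = 557; mod 256 = 45 → 2d.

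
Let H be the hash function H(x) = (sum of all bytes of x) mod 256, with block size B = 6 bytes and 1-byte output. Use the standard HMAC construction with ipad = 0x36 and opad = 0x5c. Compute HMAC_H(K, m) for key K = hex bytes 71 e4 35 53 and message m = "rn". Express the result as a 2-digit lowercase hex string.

e2

Key hex bytes 71 e4 35 53 is 4 bytes ≤ B = 6; zero-pad to 6 bytes: K' = 71 e4 35 53 00 00.
K' ⊕ ipad = 47 d2 03 65 36 36.  K' ⊕ opad = 2d b8 69 0f 5c 5c.
Inner input = (K'⊕ipad) ∥ m = 47 d2 03 65 36 36 ∥ 72 6e.
Inner hash: sum = 71+210+3+101+54+54+114+110 = 717; mod 256 = 205 → cd.
Outer input = (K'⊕opad) ∥ inner = 2d b8 69 0f 5c 5c ∥ cd.
Outer hash (tag): sum = 45+184+105+15+92+92+205 = 738; mod 256 = 226 → e2.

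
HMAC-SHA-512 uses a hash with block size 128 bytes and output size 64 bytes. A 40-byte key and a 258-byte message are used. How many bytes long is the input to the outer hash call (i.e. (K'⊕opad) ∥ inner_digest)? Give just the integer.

192

Key is 40 ≤ 128 bytes, zero-padded: |K'| = 128.
Outer input = (K'⊕opad) ∥ H(inner) → 128 + 64 = 192 bytes.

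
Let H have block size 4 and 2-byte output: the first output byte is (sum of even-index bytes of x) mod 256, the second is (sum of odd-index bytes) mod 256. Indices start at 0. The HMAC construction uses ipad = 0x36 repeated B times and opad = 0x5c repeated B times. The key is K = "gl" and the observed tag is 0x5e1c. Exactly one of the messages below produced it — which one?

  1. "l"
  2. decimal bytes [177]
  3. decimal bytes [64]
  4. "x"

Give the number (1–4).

Key "gl" = 67 6c is 2 bytes ≤ B = 4; zero-pad to 4 bytes: K' = 67 6c 00 00.
K' ⊕ ipad = 51 5a 36 36; K' ⊕ opad = 3b 30 5c 5c.
m1: inner = H(51 5a 36 36 6c) = f3 90; tag = H(3b 30 5c 5c f3 90) = 8a1c
m2: inner = H(51 5a 36 36 b1) = 38 90; tag = H(3b 30 5c 5c 38 90) = cf1c
m3: inner = H(51 5a 36 36 40) = c7 90; tag = H(3b 30 5c 5c c7 90) = 5e1c ← matches
m4: inner = H(51 5a 36 36 78) = ff 90; tag = H(3b 30 5c 5c ff 90) = 961c

3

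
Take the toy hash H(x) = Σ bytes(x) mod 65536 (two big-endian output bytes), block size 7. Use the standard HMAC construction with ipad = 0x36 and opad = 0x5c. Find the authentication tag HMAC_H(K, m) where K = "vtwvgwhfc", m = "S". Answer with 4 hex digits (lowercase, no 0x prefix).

034d

Key "vtwvgwhfc" = 76 74 77 76 67 77 68 66 63 is 9 bytes > B = 7, so hash it first: H(key) = 03 e6, then zero-pad to 7 bytes: K' = 03 e6 00 00 00 00 00.
K' ⊕ ipad = 35 d0 36 36 36 36 36.  K' ⊕ opad = 5f ba 5c 5c 5c 5c 5c.
Inner input = (K'⊕ipad) ∥ m = 35 d0 36 36 36 36 36 ∥ 53.
Inner hash: sum = 53+208+54+54+54+54+54+83 = 614 → 02 66.
Outer input = (K'⊕opad) ∥ inner = 5f ba 5c 5c 5c 5c 5c ∥ 02 66.
Outer hash (tag): sum = 95+186+92+92+92+92+92+2+102 = 845 → 03 4d.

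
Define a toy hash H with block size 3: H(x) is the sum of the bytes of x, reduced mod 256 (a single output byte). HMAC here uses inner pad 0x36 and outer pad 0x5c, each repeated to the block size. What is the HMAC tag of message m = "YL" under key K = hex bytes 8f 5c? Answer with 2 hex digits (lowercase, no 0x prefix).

Key hex bytes 8f 5c is 2 bytes ≤ B = 3; zero-pad to 3 bytes: K' = 8f 5c 00.
K' ⊕ ipad = b9 6a 36.  K' ⊕ opad = d3 00 5c.
Inner input = (K'⊕ipad) ∥ m = b9 6a 36 ∥ 59 4c.
Inner hash: sum = 185+106+54+89+76 = 510; mod 256 = 254 → fe.
Outer input = (K'⊕opad) ∥ inner = d3 00 5c ∥ fe.
Outer hash (tag): sum = 211+0+92+254 = 557; mod 256 = 45 → 2d.

2d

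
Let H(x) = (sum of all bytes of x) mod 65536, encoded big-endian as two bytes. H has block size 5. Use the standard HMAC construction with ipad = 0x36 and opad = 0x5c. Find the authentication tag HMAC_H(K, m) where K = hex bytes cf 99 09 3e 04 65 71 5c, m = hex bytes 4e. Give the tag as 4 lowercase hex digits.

0323

Key hex bytes cf 99 09 3e 04 65 71 5c is 8 bytes > B = 5, so hash it first: H(key) = 02 e5, then zero-pad to 5 bytes: K' = 02 e5 00 00 00.
K' ⊕ ipad = 34 d3 36 36 36.  K' ⊕ opad = 5e b9 5c 5c 5c.
Inner input = (K'⊕ipad) ∥ m = 34 d3 36 36 36 ∥ 4e.
Inner hash: sum = 52+211+54+54+54+78 = 503 → 01 f7.
Outer input = (K'⊕opad) ∥ inner = 5e b9 5c 5c 5c ∥ 01 f7.
Outer hash (tag): sum = 94+185+92+92+92+1+247 = 803 → 03 23.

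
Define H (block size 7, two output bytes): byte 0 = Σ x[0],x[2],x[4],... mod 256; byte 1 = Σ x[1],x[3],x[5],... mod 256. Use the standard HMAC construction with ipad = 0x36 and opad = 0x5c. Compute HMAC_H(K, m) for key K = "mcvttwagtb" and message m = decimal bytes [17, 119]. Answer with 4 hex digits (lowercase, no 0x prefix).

2236

Key "mcvttwagtb" = 6d 63 76 74 74 77 61 67 74 62 is 10 bytes > B = 7, so hash it first: H(key) = 2c 17, then zero-pad to 7 bytes: K' = 2c 17 00 00 00 00 00.
K' ⊕ ipad = 1a 21 36 36 36 36 36.  K' ⊕ opad = 70 4b 5c 5c 5c 5c 5c.
Inner input = (K'⊕ipad) ∥ m = 1a 21 36 36 36 36 36 ∥ 11 77.
Inner hash: even-index sum = 307 mod 256 = 51; odd-index sum = 158 mod 256 = 158 → 33 9e.
Outer input = (K'⊕opad) ∥ inner = 70 4b 5c 5c 5c 5c 5c ∥ 33 9e.
Outer hash (tag): even-index sum = 546 mod 256 = 34; odd-index sum = 310 mod 256 = 54 → 22 36.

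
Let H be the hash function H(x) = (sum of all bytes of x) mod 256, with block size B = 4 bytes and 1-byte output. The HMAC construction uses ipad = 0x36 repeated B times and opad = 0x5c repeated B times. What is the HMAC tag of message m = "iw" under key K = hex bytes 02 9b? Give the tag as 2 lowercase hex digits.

Key hex bytes 02 9b is 2 bytes ≤ B = 4; zero-pad to 4 bytes: K' = 02 9b 00 00.
K' ⊕ ipad = 34 ad 36 36.  K' ⊕ opad = 5e c7 5c 5c.
Inner input = (K'⊕ipad) ∥ m = 34 ad 36 36 ∥ 69 77.
Inner hash: sum = 52+173+54+54+105+119 = 557; mod 256 = 45 → 2d.
Outer input = (K'⊕opad) ∥ inner = 5e c7 5c 5c ∥ 2d.
Outer hash (tag): sum = 94+199+92+92+45 = 522; mod 256 = 10 → 0a.

0a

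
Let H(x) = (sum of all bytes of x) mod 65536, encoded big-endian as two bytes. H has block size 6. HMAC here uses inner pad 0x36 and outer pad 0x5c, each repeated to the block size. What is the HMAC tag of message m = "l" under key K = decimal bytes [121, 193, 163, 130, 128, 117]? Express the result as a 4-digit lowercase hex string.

049b

Key decimal bytes [121, 193, 163, 130, 128, 117] = 79 c1 a3 82 80 75 is exactly B = 6 bytes: K' = 79 c1 a3 82 80 75.
K' ⊕ ipad = 4f f7 95 b4 b6 43.  K' ⊕ opad = 25 9d ff de dc 29.
Inner input = (K'⊕ipad) ∥ m = 4f f7 95 b4 b6 43 ∥ 6c.
Inner hash: sum = 79+247+149+180+182+67+108 = 1012 → 03 f4.
Outer input = (K'⊕opad) ∥ inner = 25 9d ff de dc 29 ∥ 03 f4.
Outer hash (tag): sum = 37+157+255+222+220+41+3+244 = 1179 → 04 9b.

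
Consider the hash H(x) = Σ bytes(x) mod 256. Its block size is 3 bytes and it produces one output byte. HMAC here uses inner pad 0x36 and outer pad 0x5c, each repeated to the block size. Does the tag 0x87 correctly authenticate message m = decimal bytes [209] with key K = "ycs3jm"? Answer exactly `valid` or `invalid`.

Key "ycs3jm" = 79 63 73 33 6a 6d is 6 bytes > B = 3, so hash it first: H(key) = 59, then zero-pad to 3 bytes: K' = 59 00 00.
K' ⊕ ipad = 6f 36 36; K' ⊕ opad = 05 5c 5c.
Inner hash: sum = 111+54+54+209 = 428; mod 256 = 172 → ac.
Outer hash (recomputed tag): sum = 5+92+92+172 = 361; mod 256 = 105 → 69.
Recomputed tag = 69; claimed = 87 → mismatch.

invalid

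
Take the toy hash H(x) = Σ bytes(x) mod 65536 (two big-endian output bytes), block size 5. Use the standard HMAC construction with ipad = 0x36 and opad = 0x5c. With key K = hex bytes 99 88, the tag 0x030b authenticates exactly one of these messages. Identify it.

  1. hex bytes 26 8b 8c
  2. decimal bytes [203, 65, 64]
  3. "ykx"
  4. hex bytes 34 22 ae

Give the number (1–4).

Key hex bytes 99 88 is 2 bytes ≤ B = 5; zero-pad to 5 bytes: K' = 99 88 00 00 00.
K' ⊕ ipad = af be 36 36 36; K' ⊕ opad = c5 d4 5c 5c 5c.
m1: inner = H(af be 36 36 36 26 8b 8c) = 03 4c; tag = H(c5 d4 5c 5c 5c 03 4c) = 02fc
m2: inner = H(af be 36 36 36 cb 41 40) = 03 5b; tag = H(c5 d4 5c 5c 5c 03 5b) = 030b ← matches
m3: inner = H(af be 36 36 36 79 6b 78) = 03 6b; tag = H(c5 d4 5c 5c 5c 03 6b) = 031b
m4: inner = H(af be 36 36 36 34 22 ae) = 03 13; tag = H(c5 d4 5c 5c 5c 03 13) = 02c3

2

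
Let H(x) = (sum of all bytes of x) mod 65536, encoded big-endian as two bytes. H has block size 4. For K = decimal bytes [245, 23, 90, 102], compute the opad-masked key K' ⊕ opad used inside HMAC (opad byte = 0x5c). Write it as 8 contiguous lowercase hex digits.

Key decimal bytes [245, 23, 90, 102] = f5 17 5a 66 is exactly B = 4 bytes: K' = f5 17 5a 66.
XOR each byte with 0x5c: f5⊕5c=a9, 17⊕5c=4b, 5a⊕5c=06, 66⊕5c=3a.

a94b063a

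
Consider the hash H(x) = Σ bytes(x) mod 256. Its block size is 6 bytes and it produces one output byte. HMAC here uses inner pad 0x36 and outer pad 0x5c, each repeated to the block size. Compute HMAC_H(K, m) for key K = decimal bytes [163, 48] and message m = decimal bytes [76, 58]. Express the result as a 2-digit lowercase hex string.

d4

Key decimal bytes [163, 48] = a3 30 is 2 bytes ≤ B = 6; zero-pad to 6 bytes: K' = a3 30 00 00 00 00.
K' ⊕ ipad = 95 06 36 36 36 36.  K' ⊕ opad = ff 6c 5c 5c 5c 5c.
Inner input = (K'⊕ipad) ∥ m = 95 06 36 36 36 36 ∥ 4c 3a.
Inner hash: sum = 149+6+54+54+54+54+76+58 = 505; mod 256 = 249 → f9.
Outer input = (K'⊕opad) ∥ inner = ff 6c 5c 5c 5c 5c ∥ f9.
Outer hash (tag): sum = 255+108+92+92+92+92+249 = 980; mod 256 = 212 → d4.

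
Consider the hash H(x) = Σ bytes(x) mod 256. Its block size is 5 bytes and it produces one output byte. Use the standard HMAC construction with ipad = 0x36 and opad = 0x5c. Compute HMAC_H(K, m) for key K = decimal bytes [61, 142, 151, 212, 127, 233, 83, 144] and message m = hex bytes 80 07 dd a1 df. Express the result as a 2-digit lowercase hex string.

c0

Key decimal bytes [61, 142, 151, 212, 127, 233, 83, 144] = 3d 8e 97 d4 7f e9 53 90 is 8 bytes > B = 5, so hash it first: H(key) = 81, then zero-pad to 5 bytes: K' = 81 00 00 00 00.
K' ⊕ ipad = b7 36 36 36 36.  K' ⊕ opad = dd 5c 5c 5c 5c.
Inner input = (K'⊕ipad) ∥ m = b7 36 36 36 36 ∥ 80 07 dd a1 df.
Inner hash: sum = 183+54+54+54+54+128+7+221+161+223 = 1139; mod 256 = 115 → 73.
Outer input = (K'⊕opad) ∥ inner = dd 5c 5c 5c 5c ∥ 73.
Outer hash (tag): sum = 221+92+92+92+92+115 = 704; mod 256 = 192 → c0.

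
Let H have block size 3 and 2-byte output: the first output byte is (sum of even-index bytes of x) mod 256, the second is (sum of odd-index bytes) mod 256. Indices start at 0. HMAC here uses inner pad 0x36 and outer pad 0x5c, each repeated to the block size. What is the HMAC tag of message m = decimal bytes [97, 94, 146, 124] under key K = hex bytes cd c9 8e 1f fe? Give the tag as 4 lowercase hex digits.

Key hex bytes cd c9 8e 1f fe is 5 bytes > B = 3, so hash it first: H(key) = 59 e8, then zero-pad to 3 bytes: K' = 59 e8 00.
K' ⊕ ipad = 6f de 36.  K' ⊕ opad = 05 b4 5c.
Inner input = (K'⊕ipad) ∥ m = 6f de 36 ∥ 61 5e 92 7c.
Inner hash: even-index sum = 383 mod 256 = 127; odd-index sum = 465 mod 256 = 209 → 7f d1.
Outer input = (K'⊕opad) ∥ inner = 05 b4 5c ∥ 7f d1.
Outer hash (tag): even-index sum = 306 mod 256 = 50; odd-index sum = 307 mod 256 = 51 → 32 33.

3233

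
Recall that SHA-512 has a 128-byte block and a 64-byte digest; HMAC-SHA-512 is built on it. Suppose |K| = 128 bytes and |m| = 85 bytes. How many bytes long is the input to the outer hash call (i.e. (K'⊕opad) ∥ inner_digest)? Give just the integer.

Key is 128 ≤ 128 bytes, zero-padded: |K'| = 128.
Outer input = (K'⊕opad) ∥ H(inner) → 128 + 64 = 192 bytes.

192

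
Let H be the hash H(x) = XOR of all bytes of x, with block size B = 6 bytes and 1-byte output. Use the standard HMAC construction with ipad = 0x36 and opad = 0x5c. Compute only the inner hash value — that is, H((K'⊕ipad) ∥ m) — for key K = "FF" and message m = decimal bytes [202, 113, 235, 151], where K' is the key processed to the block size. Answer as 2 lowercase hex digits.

c7

Key "FF" = 46 46 is 2 bytes ≤ B = 6; zero-pad to 6 bytes: K' = 46 46 00 00 00 00.
K' ⊕ ipad = 70 70 36 36 36 36.
Inner input = 70 70 36 36 36 36 ∥ ca 71 eb 97.
Inner hash: XOR 70⊕70⊕36⊕36⊕36⊕36⊕ca⊕71⊕eb⊕97 = c7.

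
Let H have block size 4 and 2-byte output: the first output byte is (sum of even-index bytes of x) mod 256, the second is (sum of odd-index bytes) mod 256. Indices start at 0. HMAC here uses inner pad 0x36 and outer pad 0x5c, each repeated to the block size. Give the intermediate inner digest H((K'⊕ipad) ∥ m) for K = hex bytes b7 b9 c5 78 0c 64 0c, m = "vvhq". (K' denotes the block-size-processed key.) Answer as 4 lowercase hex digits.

b6c0

Key hex bytes b7 b9 c5 78 0c 64 0c is 7 bytes > B = 4, so hash it first: H(key) = 94 95, then zero-pad to 4 bytes: K' = 94 95 00 00.
K' ⊕ ipad = a2 a3 36 36.
Inner input = a2 a3 36 36 ∥ 76 76 68 71.
Inner hash: even-index sum = 438 mod 256 = 182; odd-index sum = 448 mod 256 = 192 → b6 c0.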